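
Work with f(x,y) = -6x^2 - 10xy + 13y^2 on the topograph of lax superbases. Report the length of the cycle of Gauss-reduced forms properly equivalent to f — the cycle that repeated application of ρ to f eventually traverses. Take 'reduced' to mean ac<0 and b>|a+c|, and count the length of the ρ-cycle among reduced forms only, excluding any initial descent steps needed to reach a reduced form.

D = 412, ⌊√D⌋ = 20
descent: ρ → (13,10,-6)  [lands on river]
river: ρ → (-6,14,9)
river: ρ → (9,4,-11)
river: ρ → (-11,18,2)
river: ρ → (2,18,-11)
river: ρ → (-11,4,9)
river: ρ → (9,14,-6)
river: ρ → (-6,10,13)
river: ρ → (13,16,-3)
river: ρ → (-3,20,1)
river: ρ → (1,20,-3)
river: ρ → (-3,16,13)
ρ-cycle length = 12 (tail of 1 descent step not counted)

12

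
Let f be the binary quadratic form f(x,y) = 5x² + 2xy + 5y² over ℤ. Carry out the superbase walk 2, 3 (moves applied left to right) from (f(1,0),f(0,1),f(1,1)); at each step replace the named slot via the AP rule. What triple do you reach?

start (5,5,12) = (f(1,0),f(0,1),f(1,1))
replace slot 2: 2·(5+12) − 5 = 29 → (5,29,12)
replace slot 3: 2·(5+29) − 12 = 56 → (5,29,56)

5,29,56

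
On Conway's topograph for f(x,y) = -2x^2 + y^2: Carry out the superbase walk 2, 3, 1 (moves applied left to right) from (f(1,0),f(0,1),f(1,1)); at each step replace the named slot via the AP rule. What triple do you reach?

start (-2,1,-1) = (f(1,0),f(0,1),f(1,1))
replace slot 2: 2·((-2)+(-1)) − 1 = -7 → (-2,-7,-1)
replace slot 3: 2·((-2)+(-7)) − (-1) = -17 → (-2,-7,-17)
replace slot 1: 2·((-7)+(-17)) − (-2) = -46 → (-46,-7,-17)

-46,-7,-17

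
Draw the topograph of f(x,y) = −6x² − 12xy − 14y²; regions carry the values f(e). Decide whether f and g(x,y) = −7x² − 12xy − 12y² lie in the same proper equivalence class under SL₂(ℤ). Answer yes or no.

D₁ = -192, D₂ = -192
f is negative-definite; reduce −f:
−f: translate: b→0 (≡12 mod 12), so (6,12,14)→(6,0,8)
−f: reduced (well bottom): (6,0,8) with a≤c, −a<b≤a
flip sign back: reduced form of f is (-6,0,-8)
g is negative-definite; reduce −g:
−g: translate: b→-2 (≡12 mod 14), so (7,12,12)→(7,-2,7)
−g: flip: (7,-2,7)→(7,2,7)
−g: reduced (well bottom): (7,2,7) with a≤c, −a<b≤a
flip sign back: reduced form of g is (-7,-2,-7)
reduced forms (-6, 0, -8) vs (-7, -2, -7) ⇒ inequivalent

no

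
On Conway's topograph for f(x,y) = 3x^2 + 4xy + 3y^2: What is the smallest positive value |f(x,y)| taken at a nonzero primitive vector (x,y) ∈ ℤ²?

translate: b→-2 (≡4 mod 6), so (3,4,3)→(3,-2,2)
flip: (3,-2,2)→(2,2,3)
reduced (well bottom): (2,2,3) with a≤c, −a<b≤a
well minimum = a = 2

2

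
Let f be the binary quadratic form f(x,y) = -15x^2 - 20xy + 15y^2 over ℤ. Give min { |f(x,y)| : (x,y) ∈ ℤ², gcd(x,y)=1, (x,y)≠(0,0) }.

descent: ρ → (15,20,-15)  [lands on river]
river: ρ → (-15,10,20)
river: ρ → (20,30,-5)
river: ρ → (-5,30,20)
river: ρ → (20,10,-15)
river: ρ → (-15,20,15)
river: ρ → (15,10,-20)
river: ρ → (-20,30,5)
river: ρ → (5,30,-20)
river: ρ → (-20,10,15)
closes: descent 1, river 10
min |a| on river = 5

5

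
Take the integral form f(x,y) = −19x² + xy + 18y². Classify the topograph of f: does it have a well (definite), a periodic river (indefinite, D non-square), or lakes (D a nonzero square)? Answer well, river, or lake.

D = b²−4ac = 1² − 4·(-19)·18 = 1369
D = 37² is a perfect square ⇒ form factors over ℤ ⇒ lakes

lake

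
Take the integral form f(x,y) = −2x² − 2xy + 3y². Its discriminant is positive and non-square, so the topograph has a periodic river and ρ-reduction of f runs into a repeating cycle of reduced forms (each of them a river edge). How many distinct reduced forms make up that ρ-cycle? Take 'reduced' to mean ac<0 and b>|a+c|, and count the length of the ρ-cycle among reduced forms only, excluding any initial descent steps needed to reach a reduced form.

D = 28, ⌊√D⌋ = 5
descent: ρ → (3,2,-2)  [lands on river]
river: ρ → (-2,2,3)
river: ρ → (3,4,-1)
river: ρ → (-1,4,3)
ρ-cycle length = 4 (tail of 1 descent step not counted)

4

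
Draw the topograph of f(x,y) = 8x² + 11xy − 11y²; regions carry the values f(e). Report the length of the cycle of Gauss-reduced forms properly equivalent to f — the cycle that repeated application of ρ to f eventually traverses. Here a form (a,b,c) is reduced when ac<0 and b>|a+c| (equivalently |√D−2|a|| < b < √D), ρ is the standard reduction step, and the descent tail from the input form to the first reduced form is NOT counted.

D = 473, ⌊√D⌋ = 21
river: ρ → (-11,11,8)
river: ρ → (8,21,-1)
river: ρ → (-1,21,8)
river: ρ → (8,11,-11)
ρ-cycle length = 4 (tail of 0 descent steps not counted)

4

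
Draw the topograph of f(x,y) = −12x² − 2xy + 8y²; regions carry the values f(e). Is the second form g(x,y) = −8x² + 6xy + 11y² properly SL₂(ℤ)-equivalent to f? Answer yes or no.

D₁ = 388, D₂ = 388
river cycle of f (length 18): (8, 18, -2), (-2, 18, 8), (8, 14, -6), (-6, 10, 12), (12, 14, -4), (-4, 18, 4), (4, 14, -12), (-12, 10, 6), (6, 14, -8), (-8, 18, 2), … (8 more)
river cycle of g (length 22): (11, 16, -3), (-3, 14, 16), (16, 18, -1), (-1, 18, 16), (16, 14, -3), (-3, 16, 11), (11, 6, -8), (-8, 10, 9), (9, 8, -9), (-9, 10, 8), … (12 more)
cycles differ ⇒ inequivalent

no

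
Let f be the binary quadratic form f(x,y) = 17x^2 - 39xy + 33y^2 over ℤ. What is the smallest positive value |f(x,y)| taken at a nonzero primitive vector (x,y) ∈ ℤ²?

translate: b→-5 (≡-39 mod 34), so (17,-39,33)→(17,-5,11)
flip: (17,-5,11)→(11,5,17)
reduced (well bottom): (11,5,17) with a≤c, −a<b≤a
well minimum = a = 11

11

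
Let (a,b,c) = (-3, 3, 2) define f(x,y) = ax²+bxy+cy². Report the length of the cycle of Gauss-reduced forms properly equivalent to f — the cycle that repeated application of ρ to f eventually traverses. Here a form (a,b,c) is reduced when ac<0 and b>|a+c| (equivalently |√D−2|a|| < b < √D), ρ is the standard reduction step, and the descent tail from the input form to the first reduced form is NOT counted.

D = 33, ⌊√D⌋ = 5
river: ρ → (2,5,-1)
river: ρ → (-1,5,2)
river: ρ → (2,3,-3)
river: ρ → (-3,3,2)
ρ-cycle length = 4 (tail of 0 descent steps not counted)

4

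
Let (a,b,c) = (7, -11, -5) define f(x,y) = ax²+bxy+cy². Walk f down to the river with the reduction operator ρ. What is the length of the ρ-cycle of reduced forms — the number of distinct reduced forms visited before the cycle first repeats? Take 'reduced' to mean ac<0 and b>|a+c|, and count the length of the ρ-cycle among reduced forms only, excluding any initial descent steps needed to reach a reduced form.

D = 261, ⌊√D⌋ = 16
descent: ρ → (-5,11,7)  [lands on river]
river: ρ → (7,3,-9)
river: ρ → (-9,15,1)
river: ρ → (1,15,-9)
river: ρ → (-9,3,7)
river: ρ → (7,11,-5)
river: ρ → (-5,9,9)
river: ρ → (9,9,-5)
ρ-cycle length = 8 (tail of 1 descent step not counted)

8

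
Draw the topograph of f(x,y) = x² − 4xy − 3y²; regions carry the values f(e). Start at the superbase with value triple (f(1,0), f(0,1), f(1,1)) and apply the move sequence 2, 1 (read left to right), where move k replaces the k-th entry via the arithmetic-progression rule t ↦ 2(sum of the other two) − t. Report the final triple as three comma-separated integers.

start (1,-3,-6) = (f(1,0),f(0,1),f(1,1))
replace slot 2: 2·(1+(-6)) − (-3) = -7 → (1,-7,-6)
replace slot 1: 2·((-7)+(-6)) − 1 = -27 → (-27,-7,-6)

-27,-7,-6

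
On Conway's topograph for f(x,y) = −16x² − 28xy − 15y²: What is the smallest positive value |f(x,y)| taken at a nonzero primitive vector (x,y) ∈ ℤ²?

translate: b→-4 (≡28 mod 32), so (16,28,15)→(16,-4,3)
flip: (16,-4,3)→(3,4,16)
translate: b→-2 (≡4 mod 6), so (3,4,16)→(3,-2,15)
reduced (well bottom): (3,-2,15) with a≤c, −a<b≤a
well minimum |f| = |-3| = 3 (negative-definite)

3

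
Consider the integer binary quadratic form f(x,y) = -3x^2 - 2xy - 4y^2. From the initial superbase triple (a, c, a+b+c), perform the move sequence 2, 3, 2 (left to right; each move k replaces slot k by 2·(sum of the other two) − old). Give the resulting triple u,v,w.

start (-3,-4,-9) = (f(1,0),f(0,1),f(1,1))
replace slot 2: 2·((-3)+(-9)) − (-4) = -20 → (-3,-20,-9)
replace slot 3: 2·((-3)+(-20)) − (-9) = -37 → (-3,-20,-37)
replace slot 2: 2·((-3)+(-37)) − (-20) = -60 → (-3,-60,-37)

-3,-60,-37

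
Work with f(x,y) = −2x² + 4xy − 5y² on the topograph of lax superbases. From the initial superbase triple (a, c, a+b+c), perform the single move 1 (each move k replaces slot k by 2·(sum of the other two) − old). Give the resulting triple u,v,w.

start (-2,-5,-3) = (f(1,0),f(0,1),f(1,1))
replace slot 1: 2·((-5)+(-3)) − (-2) = -14 → (-14,-5,-3)

-14,-5,-3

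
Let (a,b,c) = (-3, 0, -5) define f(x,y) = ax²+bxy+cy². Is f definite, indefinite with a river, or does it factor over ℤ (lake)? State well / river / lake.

D = b²−4ac = 0² − 4·(-3)·(-5) = -60
D < 0 ⇒ definite ⇒ every region one sign ⇒ single well

well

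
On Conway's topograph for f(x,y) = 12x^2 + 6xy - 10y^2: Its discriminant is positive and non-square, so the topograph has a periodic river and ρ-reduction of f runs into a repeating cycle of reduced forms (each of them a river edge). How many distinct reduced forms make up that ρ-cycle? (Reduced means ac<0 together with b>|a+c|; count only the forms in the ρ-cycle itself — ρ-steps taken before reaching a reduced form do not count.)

D = 516, ⌊√D⌋ = 22
river: ρ → (-10,14,8)
river: ρ → (8,18,-6)
river: ρ → (-6,18,8)
river: ρ → (8,14,-10)
river: ρ → (-10,6,12)
river: ρ → (12,18,-4)
river: ρ → (-4,22,2)
river: ρ → (2,22,-4)
river: ρ → (-4,18,12)
river: ρ → (12,6,-10)
ρ-cycle length = 10 (tail of 0 descent steps not counted)

10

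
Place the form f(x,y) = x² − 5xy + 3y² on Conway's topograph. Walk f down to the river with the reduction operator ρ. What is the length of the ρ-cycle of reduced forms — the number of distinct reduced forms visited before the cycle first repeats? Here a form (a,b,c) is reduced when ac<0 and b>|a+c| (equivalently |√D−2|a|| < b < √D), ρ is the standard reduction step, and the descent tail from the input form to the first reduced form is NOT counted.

D = 13, ⌊√D⌋ = 3
descent: ρ → (3,-1,-1)
descent: ρ → (-1,3,1)  [lands on river]
river: ρ → (1,3,-1)
ρ-cycle length = 2 (tail of 2 descent steps not counted)

2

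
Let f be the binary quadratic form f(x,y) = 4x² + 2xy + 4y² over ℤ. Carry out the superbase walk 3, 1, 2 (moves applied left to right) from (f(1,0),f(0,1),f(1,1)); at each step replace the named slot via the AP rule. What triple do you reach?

start (4,4,10) = (f(1,0),f(0,1),f(1,1))
replace slot 3: 2·(4+4) − 10 = 6 → (4,4,6)
replace slot 1: 2·(4+6) − 4 = 16 → (16,4,6)
replace slot 2: 2·(16+6) − 4 = 40 → (16,40,6)

16,40,6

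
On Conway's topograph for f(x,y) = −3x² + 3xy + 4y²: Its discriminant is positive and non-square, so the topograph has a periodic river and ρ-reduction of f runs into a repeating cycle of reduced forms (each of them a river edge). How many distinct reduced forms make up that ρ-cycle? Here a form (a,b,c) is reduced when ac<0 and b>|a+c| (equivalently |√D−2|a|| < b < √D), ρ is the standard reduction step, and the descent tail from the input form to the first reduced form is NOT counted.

D = 57, ⌊√D⌋ = 7
river: ρ → (4,5,-2)
river: ρ → (-2,7,1)
river: ρ → (1,7,-2)
river: ρ → (-2,5,4)
river: ρ → (4,3,-3)
river: ρ → (-3,3,4)
ρ-cycle length = 6 (tail of 0 descent steps not counted)

6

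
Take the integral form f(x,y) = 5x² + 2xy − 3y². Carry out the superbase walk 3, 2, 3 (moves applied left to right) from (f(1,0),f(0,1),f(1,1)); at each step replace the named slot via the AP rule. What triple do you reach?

start (5,-3,4) = (f(1,0),f(0,1),f(1,1))
replace slot 3: 2·(5+(-3)) − 4 = 0 → (5,-3,0)
replace slot 2: 2·(5+0) − (-3) = 13 → (5,13,0)
replace slot 3: 2·(5+13) − 0 = 36 → (5,13,36)

5,13,36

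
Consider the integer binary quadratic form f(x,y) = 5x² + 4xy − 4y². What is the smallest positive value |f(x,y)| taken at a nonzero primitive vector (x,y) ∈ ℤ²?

river: ρ → (-4,4,5)
river: ρ → (5,6,-3)
river: ρ → (-3,6,5)
river: ρ → (5,4,-4)
closes: descent 0, river 4
min |a| on river = 3

3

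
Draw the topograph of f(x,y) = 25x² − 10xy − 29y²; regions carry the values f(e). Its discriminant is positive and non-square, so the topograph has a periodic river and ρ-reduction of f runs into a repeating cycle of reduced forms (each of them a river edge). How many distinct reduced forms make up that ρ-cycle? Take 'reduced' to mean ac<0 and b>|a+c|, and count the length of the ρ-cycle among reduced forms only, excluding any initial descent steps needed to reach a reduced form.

D = 3000, ⌊√D⌋ = 54
descent: ρ → (-29,10,25)  [lands on river]
river: ρ → (25,40,-14)
river: ρ → (-14,44,19)
river: ρ → (19,32,-26)
river: ρ → (-26,20,25)
river: ρ → (25,30,-21)
river: ρ → (-21,54,1)
river: ρ → (1,54,-21)
river: ρ → (-21,30,25)
river: ρ → (25,20,-26)
river: ρ → (-26,32,19)
river: ρ → (19,44,-14)
river: ρ → (-14,40,25)
river: ρ → (25,10,-29)
river: ρ → (-29,48,6)
river: ρ → (6,48,-29)
ρ-cycle length = 16 (tail of 1 descent step not counted)

16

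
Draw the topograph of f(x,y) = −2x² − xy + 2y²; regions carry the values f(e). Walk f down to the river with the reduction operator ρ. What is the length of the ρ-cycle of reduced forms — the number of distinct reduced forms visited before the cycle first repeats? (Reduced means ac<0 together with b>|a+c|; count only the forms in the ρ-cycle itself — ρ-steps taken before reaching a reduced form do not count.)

D = 17, ⌊√D⌋ = 4
descent: ρ → (2,1,-2)  [lands on river]
river: ρ → (-2,3,1)
river: ρ → (1,3,-2)
river: ρ → (-2,1,2)
river: ρ → (2,3,-1)
river: ρ → (-1,3,2)
ρ-cycle length = 6 (tail of 1 descent step not counted)

6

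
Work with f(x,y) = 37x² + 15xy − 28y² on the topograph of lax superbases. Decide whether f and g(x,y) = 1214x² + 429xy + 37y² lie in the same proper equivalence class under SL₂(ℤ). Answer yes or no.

D₁ = 4369, D₂ = 4369
river cycle of f (length 52): (-28, 41, 24), (24, 55, -14), (-14, 57, 20), (20, 63, -5), (-5, 57, 56), (56, 55, -6), (-6, 65, 6), (6, 55, -56), (-56, 57, 5), (5, 63, -20), … (42 more)
river cycle of g (length 52): (37, 15, -28), (-28, 41, 24), (24, 55, -14), (-14, 57, 20), (20, 63, -5), (-5, 57, 56), (56, 55, -6), (-6, 65, 6), (6, 55, -56), (-56, 57, 5), … (42 more)
cycles coincide ⇒ equivalent

yes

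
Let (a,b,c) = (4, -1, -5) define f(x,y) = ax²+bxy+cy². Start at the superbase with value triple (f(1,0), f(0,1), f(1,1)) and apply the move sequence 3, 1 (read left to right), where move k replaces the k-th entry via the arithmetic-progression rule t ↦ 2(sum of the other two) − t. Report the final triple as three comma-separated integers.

start (4,-5,-2) = (f(1,0),f(0,1),f(1,1))
replace slot 3: 2·(4+(-5)) − (-2) = 0 → (4,-5,0)
replace slot 1: 2·((-5)+0) − 4 = -14 → (-14,-5,0)

-14,-5,0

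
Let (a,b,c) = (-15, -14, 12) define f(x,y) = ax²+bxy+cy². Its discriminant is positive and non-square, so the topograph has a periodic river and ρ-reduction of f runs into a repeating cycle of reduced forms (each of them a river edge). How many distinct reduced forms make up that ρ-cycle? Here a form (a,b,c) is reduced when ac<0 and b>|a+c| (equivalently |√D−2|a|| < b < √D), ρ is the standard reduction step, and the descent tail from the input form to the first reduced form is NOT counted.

D = 916, ⌊√D⌋ = 30
descent: ρ → (12,14,-15)  [lands on river]
river: ρ → (-15,16,11)
river: ρ → (11,28,-3)
river: ρ → (-3,26,20)
river: ρ → (20,14,-9)
river: ρ → (-9,22,12)
river: ρ → (12,26,-5)
river: ρ → (-5,24,17)
river: ρ → (17,10,-12)
river: ρ → (-12,14,15)
river: ρ → (15,16,-11)
river: ρ → (-11,28,3)
river: ρ → (3,26,-20)
river: ρ → (-20,14,9)
river: ρ → (9,22,-12)
river: ρ → (-12,26,5)
river: ρ → (5,24,-17)
river: ρ → (-17,10,12)
ρ-cycle length = 18 (tail of 1 descent step not counted)

18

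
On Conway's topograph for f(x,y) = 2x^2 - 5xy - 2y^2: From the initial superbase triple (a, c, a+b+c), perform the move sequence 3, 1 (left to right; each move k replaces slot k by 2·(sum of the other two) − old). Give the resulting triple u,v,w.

start (2,-2,-5) = (f(1,0),f(0,1),f(1,1))
replace slot 3: 2·(2+(-2)) − (-5) = 5 → (2,-2,5)
replace slot 1: 2·((-2)+5) − 2 = 4 → (4,-2,5)

4,-2,5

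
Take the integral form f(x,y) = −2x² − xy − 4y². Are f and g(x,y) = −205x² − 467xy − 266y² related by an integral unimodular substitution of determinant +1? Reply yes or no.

D₁ = -31, D₂ = -31
f is negative-definite; reduce −f:
−f: reduced (well bottom): (2,1,4) with a≤c, −a<b≤a
flip sign back: reduced form of f is (-2,-1,-4)
g is negative-definite; reduce −g:
−g: translate: b→57 (≡467 mod 410), so (205,467,266)→(205,57,4)
−g: flip: (205,57,4)→(4,-57,205)
−g: translate: b→-1 (≡-57 mod 8), so (4,-57,205)→(4,-1,2)
−g: flip: (4,-1,2)→(2,1,4)
−g: reduced (well bottom): (2,1,4) with a≤c, −a<b≤a
flip sign back: reduced form of g is (-2,-1,-4)
reduced forms (-2, -1, -4) vs (-2, -1, -4) ⇒ equivalent

yes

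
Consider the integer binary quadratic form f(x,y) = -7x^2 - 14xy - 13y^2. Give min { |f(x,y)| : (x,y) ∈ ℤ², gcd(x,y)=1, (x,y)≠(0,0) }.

translate: b→0 (≡14 mod 14), so (7,14,13)→(7,0,6)
flip: (7,0,6)→(6,0,7)
reduced (well bottom): (6,0,7) with a≤c, −a<b≤a
well minimum |f| = |-6| = 6 (negative-definite)

6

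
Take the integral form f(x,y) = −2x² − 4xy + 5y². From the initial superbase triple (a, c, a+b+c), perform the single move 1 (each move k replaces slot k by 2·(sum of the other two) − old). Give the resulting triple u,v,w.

start (-2,5,-1) = (f(1,0),f(0,1),f(1,1))
replace slot 1: 2·(5+(-1)) − (-2) = 10 → (10,5,-1)

10,5,-1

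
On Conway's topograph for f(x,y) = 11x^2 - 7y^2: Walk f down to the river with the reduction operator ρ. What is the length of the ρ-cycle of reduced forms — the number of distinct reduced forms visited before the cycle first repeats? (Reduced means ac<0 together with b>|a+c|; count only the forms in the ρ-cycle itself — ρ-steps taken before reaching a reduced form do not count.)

D = 308, ⌊√D⌋ = 17
descent: ρ → (-7,14,4)  [lands on river]
river: ρ → (4,10,-13)
river: ρ → (-13,16,1)
river: ρ → (1,16,-13)
river: ρ → (-13,10,4)
river: ρ → (4,14,-7)
ρ-cycle length = 6 (tail of 1 descent step not counted)

6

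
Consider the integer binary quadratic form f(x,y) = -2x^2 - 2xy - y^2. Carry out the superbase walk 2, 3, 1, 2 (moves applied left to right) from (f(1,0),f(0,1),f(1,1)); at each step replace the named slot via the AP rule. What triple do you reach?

start (-2,-1,-5) = (f(1,0),f(0,1),f(1,1))
replace slot 2: 2·((-2)+(-5)) − (-1) = -13 → (-2,-13,-5)
replace slot 3: 2·((-2)+(-13)) − (-5) = -25 → (-2,-13,-25)
replace slot 1: 2·((-13)+(-25)) − (-2) = -74 → (-74,-13,-25)
replace slot 2: 2·((-74)+(-25)) − (-13) = -185 → (-74,-185,-25)

-74,-185,-25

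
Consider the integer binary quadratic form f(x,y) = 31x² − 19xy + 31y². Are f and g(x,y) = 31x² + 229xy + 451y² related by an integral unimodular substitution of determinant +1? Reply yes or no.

D₁ = -3483, D₂ = -3483
f: flip: (31,-19,31)→(31,19,31)
f: reduced (well bottom): (31,19,31) with a≤c, −a<b≤a
g: translate: b→-19 (≡229 mod 62), so (31,229,451)→(31,-19,31)
g: flip: (31,-19,31)→(31,19,31)
g: reduced (well bottom): (31,19,31) with a≤c, −a<b≤a
reduced forms (31, 19, 31) vs (31, 19, 31) ⇒ equivalent

yes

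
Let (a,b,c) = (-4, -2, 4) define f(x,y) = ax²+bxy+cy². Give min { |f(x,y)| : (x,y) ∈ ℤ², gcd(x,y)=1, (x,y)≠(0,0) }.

descent: ρ → (4,2,-4)  [lands on river]
river: ρ → (-4,6,2)
river: ρ → (2,6,-4)
river: ρ → (-4,2,4)
river: ρ → (4,6,-2)
river: ρ → (-2,6,4)
closes: descent 1, river 6
min |a| on river = 2

2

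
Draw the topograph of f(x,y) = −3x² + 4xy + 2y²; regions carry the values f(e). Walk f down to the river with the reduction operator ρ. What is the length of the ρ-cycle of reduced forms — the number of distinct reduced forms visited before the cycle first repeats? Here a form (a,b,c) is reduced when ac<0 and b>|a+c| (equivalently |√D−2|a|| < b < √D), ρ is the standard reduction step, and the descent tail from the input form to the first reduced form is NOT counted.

D = 40, ⌊√D⌋ = 6
river: ρ → (2,4,-3)
river: ρ → (-3,2,3)
river: ρ → (3,4,-2)
river: ρ → (-2,4,3)
river: ρ → (3,2,-3)
river: ρ → (-3,4,2)
ρ-cycle length = 6 (tail of 0 descent steps not counted)

6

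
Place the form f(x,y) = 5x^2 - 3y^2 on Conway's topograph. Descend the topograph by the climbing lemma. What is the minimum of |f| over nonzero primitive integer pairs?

descent: ρ → (-3,6,2)  [lands on river]
river: ρ → (2,6,-3)
closes: descent 1, river 2
min |a| on river = 2

2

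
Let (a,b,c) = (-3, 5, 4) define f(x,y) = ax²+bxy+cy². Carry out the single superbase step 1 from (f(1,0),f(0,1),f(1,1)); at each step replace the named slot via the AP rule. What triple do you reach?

start (-3,4,6) = (f(1,0),f(0,1),f(1,1))
replace slot 1: 2·(4+6) − (-3) = 23 → (23,4,6)

23,4,6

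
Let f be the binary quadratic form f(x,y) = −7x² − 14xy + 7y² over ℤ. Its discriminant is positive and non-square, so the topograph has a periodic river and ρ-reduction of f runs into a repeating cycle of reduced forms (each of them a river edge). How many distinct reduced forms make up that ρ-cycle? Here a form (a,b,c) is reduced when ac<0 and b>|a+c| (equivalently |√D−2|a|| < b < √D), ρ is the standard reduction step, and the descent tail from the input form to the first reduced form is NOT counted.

D = 392, ⌊√D⌋ = 19
descent: ρ → (7,14,-7)  [lands on river]
river: ρ → (-7,14,7)
ρ-cycle length = 2 (tail of 1 descent step not counted)

2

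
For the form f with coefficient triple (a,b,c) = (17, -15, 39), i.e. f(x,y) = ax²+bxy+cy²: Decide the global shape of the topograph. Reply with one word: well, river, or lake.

D = b²−4ac = (-15)² − 4·17·39 = -2427
D < 0 ⇒ definite ⇒ every region one sign ⇒ single well

well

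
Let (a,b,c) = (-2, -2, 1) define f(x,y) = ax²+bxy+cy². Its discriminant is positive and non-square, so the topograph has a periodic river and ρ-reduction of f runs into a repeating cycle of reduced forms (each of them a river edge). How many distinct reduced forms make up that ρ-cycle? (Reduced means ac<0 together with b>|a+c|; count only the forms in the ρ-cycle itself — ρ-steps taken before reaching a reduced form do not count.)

D = 12, ⌊√D⌋ = 3
descent: ρ → (1,2,-2)  [lands on river]
river: ρ → (-2,2,1)
ρ-cycle length = 2 (tail of 1 descent step not counted)

2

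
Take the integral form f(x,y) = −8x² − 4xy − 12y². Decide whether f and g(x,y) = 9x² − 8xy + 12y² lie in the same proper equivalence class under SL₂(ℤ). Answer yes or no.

D₁ = -368, D₂ = -368
f is negative-definite; reduce −f:
−f: reduced (well bottom): (8,4,12) with a≤c, −a<b≤a
flip sign back: reduced form of f is (-8,-4,-12)
g: reduced (well bottom): (9,-8,12) with a≤c, −a<b≤a
reduced forms (-8, -4, -12) vs (9, -8, 12) ⇒ inequivalent

no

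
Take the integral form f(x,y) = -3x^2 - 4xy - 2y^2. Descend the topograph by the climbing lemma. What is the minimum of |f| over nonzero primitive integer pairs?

translate: b→-2 (≡4 mod 6), so (3,4,2)→(3,-2,1)
flip: (3,-2,1)→(1,2,3)
translate: b→0 (≡2 mod 2), so (1,2,3)→(1,0,2)
reduced (well bottom): (1,0,2) with a≤c, −a<b≤a
well minimum |f| = |-1| = 1 (negative-definite)

1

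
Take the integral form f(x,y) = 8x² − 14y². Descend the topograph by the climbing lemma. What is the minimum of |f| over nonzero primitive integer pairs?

descent: ρ → (-14,0,8)
descent: ρ → (8,16,-6)  [lands on river]
river: ρ → (-6,20,2)
river: ρ → (2,20,-6)
river: ρ → (-6,16,8)
closes: descent 2, river 4
min |a| on river = 2

2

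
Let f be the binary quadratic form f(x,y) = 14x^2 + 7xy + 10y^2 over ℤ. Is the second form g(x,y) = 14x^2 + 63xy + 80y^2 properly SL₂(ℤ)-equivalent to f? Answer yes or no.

D₁ = -511, D₂ = -511
f: flip: (14,7,10)→(10,-7,14)
f: reduced (well bottom): (10,-7,14) with a≤c, −a<b≤a
g: translate: b→7 (≡63 mod 28), so (14,63,80)→(14,7,10)
g: flip: (14,7,10)→(10,-7,14)
g: reduced (well bottom): (10,-7,14) with a≤c, −a<b≤a
reduced forms (10, -7, 14) vs (10, -7, 14) ⇒ equivalent

yes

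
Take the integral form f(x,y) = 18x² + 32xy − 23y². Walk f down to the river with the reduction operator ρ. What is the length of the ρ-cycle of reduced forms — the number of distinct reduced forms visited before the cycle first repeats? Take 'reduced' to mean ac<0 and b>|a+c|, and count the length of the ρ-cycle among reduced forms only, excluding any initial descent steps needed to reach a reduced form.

D = 2680, ⌊√D⌋ = 51
river: ρ → (-23,14,27)
river: ρ → (27,40,-10)
river: ρ → (-10,40,27)
river: ρ → (27,14,-23)
river: ρ → (-23,32,18)
river: ρ → (18,40,-15)
river: ρ → (-15,50,3)
river: ρ → (3,46,-47)
river: ρ → (-47,48,2)
river: ρ → (2,48,-47)
river: ρ → (-47,46,3)
river: ρ → (3,50,-15)
river: ρ → (-15,40,18)
river: ρ → (18,32,-23)
ρ-cycle length = 14 (tail of 0 descent steps not counted)

14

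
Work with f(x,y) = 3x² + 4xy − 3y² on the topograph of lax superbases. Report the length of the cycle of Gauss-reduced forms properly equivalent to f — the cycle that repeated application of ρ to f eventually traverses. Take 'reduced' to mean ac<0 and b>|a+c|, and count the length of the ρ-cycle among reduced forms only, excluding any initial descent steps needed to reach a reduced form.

D = 52, ⌊√D⌋ = 7
river: ρ → (-3,2,4)
river: ρ → (4,6,-1)
river: ρ → (-1,6,4)
river: ρ → (4,2,-3)
river: ρ → (-3,4,3)
river: ρ → (3,2,-4)
river: ρ → (-4,6,1)
river: ρ → (1,6,-4)
river: ρ → (-4,2,3)
river: ρ → (3,4,-3)
ρ-cycle length = 10 (tail of 0 descent steps not counted)

10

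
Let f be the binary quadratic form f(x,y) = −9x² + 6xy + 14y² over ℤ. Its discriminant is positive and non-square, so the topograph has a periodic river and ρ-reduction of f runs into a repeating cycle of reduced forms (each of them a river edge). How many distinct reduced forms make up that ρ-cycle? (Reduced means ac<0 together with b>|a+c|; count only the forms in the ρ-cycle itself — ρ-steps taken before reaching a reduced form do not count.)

D = 540, ⌊√D⌋ = 23
river: ρ → (14,22,-1)
river: ρ → (-1,22,14)
river: ρ → (14,6,-9)
river: ρ → (-9,12,11)
river: ρ → (11,10,-10)
river: ρ → (-10,10,11)
river: ρ → (11,12,-9)
river: ρ → (-9,6,14)
ρ-cycle length = 8 (tail of 0 descent steps not counted)

8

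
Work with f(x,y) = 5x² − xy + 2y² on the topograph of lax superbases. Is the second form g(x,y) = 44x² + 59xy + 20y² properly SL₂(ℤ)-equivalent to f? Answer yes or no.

D₁ = -39, D₂ = -39
f: flip: (5,-1,2)→(2,1,5)
f: reduced (well bottom): (2,1,5) with a≤c, −a<b≤a
g: translate: b→-29 (≡59 mod 88), so (44,59,20)→(44,-29,5)
g: flip: (44,-29,5)→(5,29,44)
g: translate: b→-1 (≡29 mod 10), so (5,29,44)→(5,-1,2)
g: flip: (5,-1,2)→(2,1,5)
g: reduced (well bottom): (2,1,5) with a≤c, −a<b≤a
reduced forms (2, 1, 5) vs (2, 1, 5) ⇒ equivalent

yes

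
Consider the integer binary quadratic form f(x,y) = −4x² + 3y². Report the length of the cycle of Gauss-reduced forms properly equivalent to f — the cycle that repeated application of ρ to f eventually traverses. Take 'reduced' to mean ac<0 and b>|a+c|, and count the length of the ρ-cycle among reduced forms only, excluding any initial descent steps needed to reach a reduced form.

D = 48, ⌊√D⌋ = 6
descent: ρ → (3,6,-1)  [lands on river]
river: ρ → (-1,6,3)
ρ-cycle length = 2 (tail of 1 descent step not counted)

2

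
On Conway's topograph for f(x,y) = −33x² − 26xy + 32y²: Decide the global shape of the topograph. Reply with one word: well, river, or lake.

D = b²−4ac = (-26)² − 4·(-33)·32 = 4900
D = 70² is a perfect square ⇒ form factors over ℤ ⇒ lakes

lake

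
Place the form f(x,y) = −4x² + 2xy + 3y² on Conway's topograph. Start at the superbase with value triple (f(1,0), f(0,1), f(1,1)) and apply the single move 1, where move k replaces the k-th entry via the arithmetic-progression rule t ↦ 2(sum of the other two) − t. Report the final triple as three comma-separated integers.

start (-4,3,1) = (f(1,0),f(0,1),f(1,1))
replace slot 1: 2·(3+1) − (-4) = 12 → (12,3,1)

12,3,1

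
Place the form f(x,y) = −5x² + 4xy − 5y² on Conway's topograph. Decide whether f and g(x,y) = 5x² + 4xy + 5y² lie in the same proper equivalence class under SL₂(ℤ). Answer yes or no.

D₁ = -84, D₂ = -84
f is negative-definite; reduce −f:
−f: flip: (5,-4,5)→(5,4,5)
−f: reduced (well bottom): (5,4,5) with a≤c, −a<b≤a
flip sign back: reduced form of f is (-5,-4,-5)
g: reduced (well bottom): (5,4,5) with a≤c, −a<b≤a
reduced forms (-5, -4, -5) vs (5, 4, 5) ⇒ inequivalent

no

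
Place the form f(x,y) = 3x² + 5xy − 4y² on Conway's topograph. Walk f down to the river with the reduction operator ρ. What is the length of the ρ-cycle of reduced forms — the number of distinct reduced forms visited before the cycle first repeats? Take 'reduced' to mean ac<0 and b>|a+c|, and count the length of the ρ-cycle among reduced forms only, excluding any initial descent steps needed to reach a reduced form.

D = 73, ⌊√D⌋ = 8
river: ρ → (-4,3,4)
river: ρ → (4,5,-3)
river: ρ → (-3,7,2)
river: ρ → (2,5,-6)
river: ρ → (-6,7,1)
river: ρ → (1,7,-6)
river: ρ → (-6,5,2)
river: ρ → (2,7,-3)
river: ρ → (-3,5,4)
river: ρ → (4,3,-4)
river: ρ → (-4,5,3)
river: ρ → (3,7,-2)
river: ρ → (-2,5,6)
river: ρ → (6,7,-1)
river: ρ → (-1,7,6)
river: ρ → (6,5,-2)
river: ρ → (-2,7,3)
river: ρ → (3,5,-4)
ρ-cycle length = 18 (tail of 0 descent steps not counted)

18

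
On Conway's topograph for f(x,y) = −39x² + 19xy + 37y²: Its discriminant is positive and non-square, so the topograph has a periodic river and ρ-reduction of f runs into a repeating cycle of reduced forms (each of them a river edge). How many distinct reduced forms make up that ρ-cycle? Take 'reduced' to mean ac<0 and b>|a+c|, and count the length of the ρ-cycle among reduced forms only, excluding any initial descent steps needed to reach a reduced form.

D = 6133, ⌊√D⌋ = 78
river: ρ → (37,55,-21)
river: ρ → (-21,71,13)
river: ρ → (13,59,-51)
river: ρ → (-51,43,21)
river: ρ → (21,41,-53)
river: ρ → (-53,65,9)
river: ρ → (9,61,-67)
river: ρ → (-67,73,3)
river: ρ → (3,77,-17)
river: ρ → (-17,59,39)
river: ρ → (39,19,-37)
river: ρ → (-37,55,21)
river: ρ → (21,71,-13)
river: ρ → (-13,59,51)
river: ρ → (51,43,-21)
river: ρ → (-21,41,53)
river: ρ → (53,65,-9)
river: ρ → (-9,61,67)
river: ρ → (67,73,-3)
river: ρ → (-3,77,17)
river: ρ → (17,59,-39)
river: ρ → (-39,19,37)
ρ-cycle length = 22 (tail of 0 descent steps not counted)

22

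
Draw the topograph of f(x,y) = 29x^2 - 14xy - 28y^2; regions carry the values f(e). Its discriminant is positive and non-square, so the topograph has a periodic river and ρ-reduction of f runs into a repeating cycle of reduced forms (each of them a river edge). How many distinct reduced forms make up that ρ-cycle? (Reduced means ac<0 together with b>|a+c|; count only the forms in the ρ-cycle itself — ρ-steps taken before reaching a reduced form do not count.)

D = 3444, ⌊√D⌋ = 58
descent: ρ → (-28,14,29)  [lands on river]
river: ρ → (29,44,-13)
river: ρ → (-13,34,44)
river: ρ → (44,54,-3)
river: ρ → (-3,54,44)
river: ρ → (44,34,-13)
river: ρ → (-13,44,29)
river: ρ → (29,14,-28)
river: ρ → (-28,42,15)
river: ρ → (15,48,-19)
river: ρ → (-19,28,35)
river: ρ → (35,42,-12)
river: ρ → (-12,54,11)
river: ρ → (11,56,-7)
river: ρ → (-7,56,11)
river: ρ → (11,54,-12)
river: ρ → (-12,42,35)
river: ρ → (35,28,-19)
river: ρ → (-19,48,15)
river: ρ → (15,42,-28)
ρ-cycle length = 20 (tail of 1 descent step not counted)

20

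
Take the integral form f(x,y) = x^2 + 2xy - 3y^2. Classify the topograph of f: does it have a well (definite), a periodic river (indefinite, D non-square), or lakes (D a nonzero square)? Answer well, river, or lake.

D = b²−4ac = 2² − 4·1·(-3) = 16
D = 4² is a perfect square ⇒ form factors over ℤ ⇒ lakes

lake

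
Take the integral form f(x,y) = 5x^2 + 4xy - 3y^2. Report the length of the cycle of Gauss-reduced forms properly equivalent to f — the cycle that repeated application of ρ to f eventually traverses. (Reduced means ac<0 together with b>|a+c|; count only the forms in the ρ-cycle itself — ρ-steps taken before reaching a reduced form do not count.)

D = 76, ⌊√D⌋ = 8
river: ρ → (-3,8,1)
river: ρ → (1,8,-3)
river: ρ → (-3,4,5)
river: ρ → (5,6,-2)
river: ρ → (-2,6,5)
river: ρ → (5,4,-3)
ρ-cycle length = 6 (tail of 0 descent steps not counted)

6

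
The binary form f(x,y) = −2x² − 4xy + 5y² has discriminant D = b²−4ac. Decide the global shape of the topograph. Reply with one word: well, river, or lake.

D = b²−4ac = (-4)² − 4·(-2)·5 = 56
D > 0 non-square ⇒ indefinite ⇒ periodic river

river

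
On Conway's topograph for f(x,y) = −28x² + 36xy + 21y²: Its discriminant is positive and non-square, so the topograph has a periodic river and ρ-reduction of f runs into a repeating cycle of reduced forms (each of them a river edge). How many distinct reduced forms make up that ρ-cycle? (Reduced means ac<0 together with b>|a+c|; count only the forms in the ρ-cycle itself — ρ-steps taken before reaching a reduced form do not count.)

D = 3648, ⌊√D⌋ = 60
river: ρ → (21,48,-16)
river: ρ → (-16,48,21)
river: ρ → (21,36,-28)
river: ρ → (-28,20,29)
river: ρ → (29,38,-19)
river: ρ → (-19,38,29)
river: ρ → (29,20,-28)
river: ρ → (-28,36,21)
ρ-cycle length = 8 (tail of 0 descent steps not counted)

8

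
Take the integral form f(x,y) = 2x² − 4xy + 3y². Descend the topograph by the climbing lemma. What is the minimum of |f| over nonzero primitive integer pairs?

translate: b→0 (≡-4 mod 4), so (2,-4,3)→(2,0,1)
flip: (2,0,1)→(1,0,2)
reduced (well bottom): (1,0,2) with a≤c, −a<b≤a
well minimum = a = 1

1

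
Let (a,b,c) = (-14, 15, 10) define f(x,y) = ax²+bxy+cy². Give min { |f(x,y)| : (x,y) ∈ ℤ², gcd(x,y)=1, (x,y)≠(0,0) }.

river: ρ → (10,25,-4)
river: ρ → (-4,23,16)
river: ρ → (16,9,-11)
river: ρ → (-11,13,14)
river: ρ → (14,15,-10)
river: ρ → (-10,25,4)
river: ρ → (4,23,-16)
river: ρ → (-16,9,11)
river: ρ → (11,13,-14)
river: ρ → (-14,15,10)
closes: descent 0, river 10
min |a| on river = 4

4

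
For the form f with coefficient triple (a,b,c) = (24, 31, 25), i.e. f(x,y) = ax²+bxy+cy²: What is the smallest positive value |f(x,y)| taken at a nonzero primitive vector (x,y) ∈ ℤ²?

translate: b→-17 (≡31 mod 48), so (24,31,25)→(24,-17,18)
flip: (24,-17,18)→(18,17,24)
reduced (well bottom): (18,17,24) with a≤c, −a<b≤a
well minimum = a = 18

18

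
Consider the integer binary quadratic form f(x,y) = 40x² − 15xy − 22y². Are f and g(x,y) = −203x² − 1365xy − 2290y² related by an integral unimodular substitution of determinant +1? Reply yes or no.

D₁ = 3745, D₂ = 3745
river cycle of f (length 42): (-22, 59, 3), (3, 61, -2), (-2, 59, 33), (33, 7, -28), (-28, 49, 12), (12, 47, -32), (-32, 17, 27), (27, 37, -22), (-22, 51, 13), (13, 53, -18), … (32 more)
river cycle of g (length 42): (-22, 59, 3), (3, 61, -2), (-2, 59, 33), (33, 7, -28), (-28, 49, 12), (12, 47, -32), (-32, 17, 27), (27, 37, -22), (-22, 51, 13), (13, 53, -18), … (32 more)
cycles coincide ⇒ equivalent

yes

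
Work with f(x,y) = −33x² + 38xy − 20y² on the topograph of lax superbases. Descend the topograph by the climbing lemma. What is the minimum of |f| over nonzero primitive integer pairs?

translate: b→28 (≡-38 mod 66), so (33,-38,20)→(33,28,15)
flip: (33,28,15)→(15,-28,33)
translate: b→2 (≡-28 mod 30), so (15,-28,33)→(15,2,20)
reduced (well bottom): (15,2,20) with a≤c, −a<b≤a
well minimum |f| = |-15| = 15 (negative-definite)

15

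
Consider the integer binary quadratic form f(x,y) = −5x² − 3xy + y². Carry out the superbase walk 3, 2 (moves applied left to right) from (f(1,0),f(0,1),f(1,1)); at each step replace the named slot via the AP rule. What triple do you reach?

start (-5,1,-7) = (f(1,0),f(0,1),f(1,1))
replace slot 3: 2·((-5)+1) − (-7) = -1 → (-5,1,-1)
replace slot 2: 2·((-5)+(-1)) − 1 = -13 → (-5,-13,-1)

-5,-13,-1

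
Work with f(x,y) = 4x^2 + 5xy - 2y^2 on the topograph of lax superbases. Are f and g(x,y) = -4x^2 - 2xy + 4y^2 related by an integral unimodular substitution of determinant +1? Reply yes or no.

D₁ = 57, D₂ = 68
discriminants differ ⇒ not SL₂(ℤ)-equivalent

no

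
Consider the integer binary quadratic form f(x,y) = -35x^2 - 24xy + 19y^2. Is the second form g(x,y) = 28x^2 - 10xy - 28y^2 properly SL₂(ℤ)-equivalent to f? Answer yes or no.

D₁ = 3236, D₂ = 3236
river cycle of f (length 42): (19, 24, -35), (-35, 46, 8), (8, 50, -23), (-23, 42, 16), (16, 54, -5), (-5, 56, 5), (5, 54, -16), (-16, 42, 23), (23, 50, -8), (-8, 46, 35), … (32 more)
river cycle of g (length 54): (-28, 10, 28), (28, 46, -10), (-10, 54, 8), (8, 42, -46), (-46, 50, 4), (4, 54, -20), (-20, 26, 32), (32, 38, -14), (-14, 46, 20), (20, 34, -26), … (44 more)
cycles differ ⇒ inequivalent

no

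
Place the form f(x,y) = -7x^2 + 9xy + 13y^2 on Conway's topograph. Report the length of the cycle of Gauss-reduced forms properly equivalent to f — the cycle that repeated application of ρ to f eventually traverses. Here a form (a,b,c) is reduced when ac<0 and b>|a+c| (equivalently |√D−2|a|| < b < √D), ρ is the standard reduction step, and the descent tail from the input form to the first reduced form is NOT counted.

D = 445, ⌊√D⌋ = 21
river: ρ → (13,17,-3)
river: ρ → (-3,19,7)
river: ρ → (7,9,-13)
river: ρ → (-13,17,3)
river: ρ → (3,19,-7)
river: ρ → (-7,9,13)
ρ-cycle length = 6 (tail of 0 descent steps not counted)

6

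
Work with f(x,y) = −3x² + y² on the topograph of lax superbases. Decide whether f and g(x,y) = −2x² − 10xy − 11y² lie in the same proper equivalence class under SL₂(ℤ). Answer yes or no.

D₁ = 12, D₂ = 12
river cycle of f (length 2): (1, 2, -2), (-2, 2, 1)
river cycle of g (length 2): (-2, 2, 1), (1, 2, -2)
cycles coincide ⇒ equivalent

yes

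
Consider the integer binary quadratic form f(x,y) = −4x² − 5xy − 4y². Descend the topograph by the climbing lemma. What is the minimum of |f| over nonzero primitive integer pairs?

translate: b→-3 (≡5 mod 8), so (4,5,4)→(4,-3,3)
flip: (4,-3,3)→(3,3,4)
reduced (well bottom): (3,3,4) with a≤c, −a<b≤a
well minimum |f| = |-3| = 3 (negative-definite)

3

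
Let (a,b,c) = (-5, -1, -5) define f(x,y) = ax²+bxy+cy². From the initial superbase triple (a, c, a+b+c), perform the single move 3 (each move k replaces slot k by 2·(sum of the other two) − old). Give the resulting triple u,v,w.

start (-5,-5,-11) = (f(1,0),f(0,1),f(1,1))
replace slot 3: 2·((-5)+(-5)) − (-11) = -9 → (-5,-5,-9)

-5,-5,-9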